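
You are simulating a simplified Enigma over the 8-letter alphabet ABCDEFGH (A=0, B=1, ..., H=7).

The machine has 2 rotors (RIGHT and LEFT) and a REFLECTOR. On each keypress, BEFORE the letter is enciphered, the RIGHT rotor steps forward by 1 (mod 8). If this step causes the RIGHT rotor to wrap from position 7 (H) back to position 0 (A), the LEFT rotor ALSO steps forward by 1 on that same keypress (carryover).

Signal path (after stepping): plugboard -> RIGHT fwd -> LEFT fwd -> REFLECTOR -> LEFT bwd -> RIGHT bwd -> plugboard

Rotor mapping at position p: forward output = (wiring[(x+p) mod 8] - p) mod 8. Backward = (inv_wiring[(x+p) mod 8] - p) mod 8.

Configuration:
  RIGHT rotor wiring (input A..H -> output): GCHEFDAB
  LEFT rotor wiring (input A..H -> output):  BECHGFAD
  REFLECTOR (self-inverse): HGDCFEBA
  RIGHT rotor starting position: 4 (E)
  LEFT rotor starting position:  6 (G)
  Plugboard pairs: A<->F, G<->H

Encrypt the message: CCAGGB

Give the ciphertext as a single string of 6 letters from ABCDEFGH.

Char 1 ('C'): step: R->5, L=6; C->plug->C->R->E->L->E->refl->F->L'->B->R'->D->plug->D
Char 2 ('C'): step: R->6, L=6; C->plug->C->R->A->L->C->refl->D->L'->C->R'->A->plug->F
Char 3 ('A'): step: R->7, L=6; A->plug->F->R->G->L->A->refl->H->L'->H->R'->B->plug->B
Char 4 ('G'): step: R->0, L->7 (L advanced); G->plug->H->R->B->L->C->refl->D->L'->D->R'->F->plug->A
Char 5 ('G'): step: R->1, L=7; G->plug->H->R->F->L->H->refl->A->L'->E->R'->D->plug->D
Char 6 ('B'): step: R->2, L=7; B->plug->B->R->C->L->F->refl->E->L'->A->R'->H->plug->G

Answer: DFBADG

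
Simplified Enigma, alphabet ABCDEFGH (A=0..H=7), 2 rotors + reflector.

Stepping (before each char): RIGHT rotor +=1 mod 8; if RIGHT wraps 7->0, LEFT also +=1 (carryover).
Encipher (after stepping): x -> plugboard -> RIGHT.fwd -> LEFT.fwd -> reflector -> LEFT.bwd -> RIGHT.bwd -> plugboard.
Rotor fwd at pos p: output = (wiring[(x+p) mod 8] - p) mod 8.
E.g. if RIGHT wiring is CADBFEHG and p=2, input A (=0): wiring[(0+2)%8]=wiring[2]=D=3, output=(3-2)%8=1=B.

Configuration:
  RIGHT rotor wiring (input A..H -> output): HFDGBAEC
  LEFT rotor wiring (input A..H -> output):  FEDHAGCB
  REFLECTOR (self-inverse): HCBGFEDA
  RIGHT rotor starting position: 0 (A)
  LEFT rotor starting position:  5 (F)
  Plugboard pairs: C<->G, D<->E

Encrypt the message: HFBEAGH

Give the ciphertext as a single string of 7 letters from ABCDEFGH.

Char 1 ('H'): step: R->1, L=5; H->plug->H->R->G->L->C->refl->B->L'->A->R'->D->plug->E
Char 2 ('F'): step: R->2, L=5; F->plug->F->R->A->L->B->refl->C->L'->G->R'->D->plug->E
Char 3 ('B'): step: R->3, L=5; B->plug->B->R->G->L->C->refl->B->L'->A->R'->H->plug->H
Char 4 ('E'): step: R->4, L=5; E->plug->D->R->G->L->C->refl->B->L'->A->R'->C->plug->G
Char 5 ('A'): step: R->5, L=5; A->plug->A->R->D->L->A->refl->H->L'->E->R'->H->plug->H
Char 6 ('G'): step: R->6, L=5; G->plug->C->R->B->L->F->refl->E->L'->C->R'->H->plug->H
Char 7 ('H'): step: R->7, L=5; H->plug->H->R->F->L->G->refl->D->L'->H->R'->E->plug->D

Answer: EEHGHHD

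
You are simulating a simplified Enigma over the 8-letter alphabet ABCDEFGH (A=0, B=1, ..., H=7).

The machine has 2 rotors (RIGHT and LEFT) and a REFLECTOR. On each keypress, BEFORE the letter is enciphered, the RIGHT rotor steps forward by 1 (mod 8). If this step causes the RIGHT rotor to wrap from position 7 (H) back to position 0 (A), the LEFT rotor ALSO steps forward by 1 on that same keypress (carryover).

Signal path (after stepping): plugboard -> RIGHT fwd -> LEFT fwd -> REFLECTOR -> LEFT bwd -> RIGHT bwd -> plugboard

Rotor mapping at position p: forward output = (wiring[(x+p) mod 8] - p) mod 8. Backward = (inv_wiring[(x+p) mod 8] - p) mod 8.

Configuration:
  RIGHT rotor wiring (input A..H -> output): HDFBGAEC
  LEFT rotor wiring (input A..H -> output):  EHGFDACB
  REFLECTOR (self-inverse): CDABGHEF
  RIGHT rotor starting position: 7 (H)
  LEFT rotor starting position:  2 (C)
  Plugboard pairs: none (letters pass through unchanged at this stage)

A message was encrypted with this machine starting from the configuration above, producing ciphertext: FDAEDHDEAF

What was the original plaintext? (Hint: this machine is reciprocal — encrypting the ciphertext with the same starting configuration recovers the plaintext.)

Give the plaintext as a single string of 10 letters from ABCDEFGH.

Char 1 ('F'): step: R->0, L->3 (L advanced); F->plug->F->R->A->L->C->refl->A->L'->B->R'->D->plug->D
Char 2 ('D'): step: R->1, L=3; D->plug->D->R->F->L->B->refl->D->L'->H->R'->E->plug->E
Char 3 ('A'): step: R->2, L=3; A->plug->A->R->D->L->H->refl->F->L'->C->R'->E->plug->E
Char 4 ('E'): step: R->3, L=3; E->plug->E->R->H->L->D->refl->B->L'->F->R'->C->plug->C
Char 5 ('D'): step: R->4, L=3; D->plug->D->R->G->L->E->refl->G->L'->E->R'->B->plug->B
Char 6 ('H'): step: R->5, L=3; H->plug->H->R->B->L->A->refl->C->L'->A->R'->F->plug->F
Char 7 ('D'): step: R->6, L=3; D->plug->D->R->F->L->B->refl->D->L'->H->R'->E->plug->E
Char 8 ('E'): step: R->7, L=3; E->plug->E->R->C->L->F->refl->H->L'->D->R'->A->plug->A
Char 9 ('A'): step: R->0, L->4 (L advanced); A->plug->A->R->H->L->B->refl->D->L'->F->R'->C->plug->C
Char 10 ('F'): step: R->1, L=4; F->plug->F->R->D->L->F->refl->H->L'->A->R'->C->plug->C

Answer: DEECBFEACC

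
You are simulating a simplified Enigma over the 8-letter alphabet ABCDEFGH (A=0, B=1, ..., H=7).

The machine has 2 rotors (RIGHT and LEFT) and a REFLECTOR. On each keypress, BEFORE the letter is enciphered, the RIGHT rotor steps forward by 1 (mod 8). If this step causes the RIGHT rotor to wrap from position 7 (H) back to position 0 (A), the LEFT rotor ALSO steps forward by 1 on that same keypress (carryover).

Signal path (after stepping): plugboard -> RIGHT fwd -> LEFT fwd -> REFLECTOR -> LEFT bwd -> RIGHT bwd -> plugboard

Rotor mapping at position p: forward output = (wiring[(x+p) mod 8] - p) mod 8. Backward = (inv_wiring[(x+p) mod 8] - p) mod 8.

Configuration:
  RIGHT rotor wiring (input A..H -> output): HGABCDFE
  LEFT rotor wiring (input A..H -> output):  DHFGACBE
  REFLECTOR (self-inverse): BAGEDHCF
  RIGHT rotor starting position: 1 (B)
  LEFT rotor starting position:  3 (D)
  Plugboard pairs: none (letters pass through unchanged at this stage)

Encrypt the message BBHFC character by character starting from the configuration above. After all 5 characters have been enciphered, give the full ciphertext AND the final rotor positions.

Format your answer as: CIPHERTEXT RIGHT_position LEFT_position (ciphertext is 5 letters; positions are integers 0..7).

Char 1 ('B'): step: R->2, L=3; B->plug->B->R->H->L->C->refl->G->L'->D->R'->E->plug->E
Char 2 ('B'): step: R->3, L=3; B->plug->B->R->H->L->C->refl->G->L'->D->R'->G->plug->G
Char 3 ('H'): step: R->4, L=3; H->plug->H->R->F->L->A->refl->B->L'->E->R'->G->plug->G
Char 4 ('F'): step: R->5, L=3; F->plug->F->R->D->L->G->refl->C->L'->H->R'->C->plug->C
Char 5 ('C'): step: R->6, L=3; C->plug->C->R->B->L->F->refl->H->L'->C->R'->E->plug->E
Final: ciphertext=EGGCE, RIGHT=6, LEFT=3

Answer: EGGCE 6 3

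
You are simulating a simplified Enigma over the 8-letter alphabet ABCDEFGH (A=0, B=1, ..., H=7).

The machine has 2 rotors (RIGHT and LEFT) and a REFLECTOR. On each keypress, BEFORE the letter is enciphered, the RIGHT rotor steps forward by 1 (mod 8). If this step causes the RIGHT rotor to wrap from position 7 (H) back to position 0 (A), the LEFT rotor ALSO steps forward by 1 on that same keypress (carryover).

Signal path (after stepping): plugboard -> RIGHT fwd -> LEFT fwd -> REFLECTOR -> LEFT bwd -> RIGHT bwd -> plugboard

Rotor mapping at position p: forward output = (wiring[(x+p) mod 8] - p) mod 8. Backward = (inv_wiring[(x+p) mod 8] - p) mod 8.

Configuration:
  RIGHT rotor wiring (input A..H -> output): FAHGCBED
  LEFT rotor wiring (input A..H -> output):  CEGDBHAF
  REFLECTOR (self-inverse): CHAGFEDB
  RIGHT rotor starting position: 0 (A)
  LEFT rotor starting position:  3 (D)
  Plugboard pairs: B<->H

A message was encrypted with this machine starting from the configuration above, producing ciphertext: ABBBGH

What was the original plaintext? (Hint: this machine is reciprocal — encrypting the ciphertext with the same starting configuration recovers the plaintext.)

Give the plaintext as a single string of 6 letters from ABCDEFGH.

Answer: DAEGHA

Derivation:
Char 1 ('A'): step: R->1, L=3; A->plug->A->R->H->L->D->refl->G->L'->B->R'->D->plug->D
Char 2 ('B'): step: R->2, L=3; B->plug->H->R->G->L->B->refl->H->L'->F->R'->A->plug->A
Char 3 ('B'): step: R->3, L=3; B->plug->H->R->E->L->C->refl->A->L'->A->R'->E->plug->E
Char 4 ('B'): step: R->4, L=3; B->plug->H->R->C->L->E->refl->F->L'->D->R'->G->plug->G
Char 5 ('G'): step: R->5, L=3; G->plug->G->R->B->L->G->refl->D->L'->H->R'->B->plug->H
Char 6 ('H'): step: R->6, L=3; H->plug->B->R->F->L->H->refl->B->L'->G->R'->A->plug->A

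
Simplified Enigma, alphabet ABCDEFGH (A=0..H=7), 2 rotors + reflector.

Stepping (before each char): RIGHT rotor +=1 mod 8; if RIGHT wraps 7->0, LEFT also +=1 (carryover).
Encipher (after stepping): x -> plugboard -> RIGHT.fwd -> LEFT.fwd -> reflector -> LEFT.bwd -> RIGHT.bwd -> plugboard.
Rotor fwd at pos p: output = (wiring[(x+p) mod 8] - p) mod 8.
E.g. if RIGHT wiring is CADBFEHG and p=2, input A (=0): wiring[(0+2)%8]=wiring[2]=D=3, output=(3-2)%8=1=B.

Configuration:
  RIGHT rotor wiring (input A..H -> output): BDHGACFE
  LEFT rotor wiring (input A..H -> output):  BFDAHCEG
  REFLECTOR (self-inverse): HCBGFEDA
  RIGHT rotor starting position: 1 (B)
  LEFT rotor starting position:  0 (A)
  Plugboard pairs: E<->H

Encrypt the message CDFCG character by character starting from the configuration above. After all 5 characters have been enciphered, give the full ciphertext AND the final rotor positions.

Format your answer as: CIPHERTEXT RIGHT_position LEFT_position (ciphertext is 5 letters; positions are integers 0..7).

Char 1 ('C'): step: R->2, L=0; C->plug->C->R->G->L->E->refl->F->L'->B->R'->H->plug->E
Char 2 ('D'): step: R->3, L=0; D->plug->D->R->C->L->D->refl->G->L'->H->R'->C->plug->C
Char 3 ('F'): step: R->4, L=0; F->plug->F->R->H->L->G->refl->D->L'->C->R'->H->plug->E
Char 4 ('C'): step: R->5, L=0; C->plug->C->R->H->L->G->refl->D->L'->C->R'->F->plug->F
Char 5 ('G'): step: R->6, L=0; G->plug->G->R->C->L->D->refl->G->L'->H->R'->A->plug->A
Final: ciphertext=ECEFA, RIGHT=6, LEFT=0

Answer: ECEFA 6 0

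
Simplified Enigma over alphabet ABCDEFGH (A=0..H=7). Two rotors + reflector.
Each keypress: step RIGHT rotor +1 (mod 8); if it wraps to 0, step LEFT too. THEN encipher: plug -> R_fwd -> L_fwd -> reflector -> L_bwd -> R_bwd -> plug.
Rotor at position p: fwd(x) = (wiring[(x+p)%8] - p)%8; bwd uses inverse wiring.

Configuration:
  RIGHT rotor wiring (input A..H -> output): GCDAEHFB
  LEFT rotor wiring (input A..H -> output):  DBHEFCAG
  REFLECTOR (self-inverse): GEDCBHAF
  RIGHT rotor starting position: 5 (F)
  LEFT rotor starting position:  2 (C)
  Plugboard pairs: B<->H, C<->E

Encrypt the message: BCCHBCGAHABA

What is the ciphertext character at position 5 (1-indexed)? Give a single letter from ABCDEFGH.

Char 1 ('B'): step: R->6, L=2; B->plug->H->R->B->L->C->refl->D->L'->C->R'->F->plug->F
Char 2 ('C'): step: R->7, L=2; C->plug->E->R->B->L->C->refl->D->L'->C->R'->A->plug->A
Char 3 ('C'): step: R->0, L->3 (L advanced); C->plug->E->R->E->L->D->refl->C->L'->B->R'->H->plug->B
Char 4 ('H'): step: R->1, L=3; H->plug->B->R->C->L->H->refl->F->L'->D->R'->D->plug->D
Char 5 ('B'): step: R->2, L=3; B->plug->H->R->A->L->B->refl->E->L'->H->R'->F->plug->F

F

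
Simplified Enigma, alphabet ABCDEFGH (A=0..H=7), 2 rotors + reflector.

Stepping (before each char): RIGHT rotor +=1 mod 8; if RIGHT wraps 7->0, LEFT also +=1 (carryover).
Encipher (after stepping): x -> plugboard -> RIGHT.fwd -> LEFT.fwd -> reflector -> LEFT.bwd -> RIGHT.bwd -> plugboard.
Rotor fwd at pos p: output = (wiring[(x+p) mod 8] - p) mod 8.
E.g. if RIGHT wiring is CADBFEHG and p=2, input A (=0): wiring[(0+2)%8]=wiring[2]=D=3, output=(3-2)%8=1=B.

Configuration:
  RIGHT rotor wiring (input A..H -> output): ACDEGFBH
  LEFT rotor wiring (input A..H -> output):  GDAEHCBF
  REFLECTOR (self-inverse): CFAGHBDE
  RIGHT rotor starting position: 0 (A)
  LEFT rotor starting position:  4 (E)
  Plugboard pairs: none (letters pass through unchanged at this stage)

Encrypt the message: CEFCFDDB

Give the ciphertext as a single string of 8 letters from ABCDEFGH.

Char 1 ('C'): step: R->1, L=4; C->plug->C->R->D->L->B->refl->F->L'->C->R'->B->plug->B
Char 2 ('E'): step: R->2, L=4; E->plug->E->R->H->L->A->refl->C->L'->E->R'->C->plug->C
Char 3 ('F'): step: R->3, L=4; F->plug->F->R->F->L->H->refl->E->L'->G->R'->D->plug->D
Char 4 ('C'): step: R->4, L=4; C->plug->C->R->F->L->H->refl->E->L'->G->R'->F->plug->F
Char 5 ('F'): step: R->5, L=4; F->plug->F->R->G->L->E->refl->H->L'->F->R'->E->plug->E
Char 6 ('D'): step: R->6, L=4; D->plug->D->R->E->L->C->refl->A->L'->H->R'->H->plug->H
Char 7 ('D'): step: R->7, L=4; D->plug->D->R->E->L->C->refl->A->L'->H->R'->F->plug->F
Char 8 ('B'): step: R->0, L->5 (L advanced); B->plug->B->R->C->L->A->refl->C->L'->H->R'->H->plug->H

Answer: BCDFEHFH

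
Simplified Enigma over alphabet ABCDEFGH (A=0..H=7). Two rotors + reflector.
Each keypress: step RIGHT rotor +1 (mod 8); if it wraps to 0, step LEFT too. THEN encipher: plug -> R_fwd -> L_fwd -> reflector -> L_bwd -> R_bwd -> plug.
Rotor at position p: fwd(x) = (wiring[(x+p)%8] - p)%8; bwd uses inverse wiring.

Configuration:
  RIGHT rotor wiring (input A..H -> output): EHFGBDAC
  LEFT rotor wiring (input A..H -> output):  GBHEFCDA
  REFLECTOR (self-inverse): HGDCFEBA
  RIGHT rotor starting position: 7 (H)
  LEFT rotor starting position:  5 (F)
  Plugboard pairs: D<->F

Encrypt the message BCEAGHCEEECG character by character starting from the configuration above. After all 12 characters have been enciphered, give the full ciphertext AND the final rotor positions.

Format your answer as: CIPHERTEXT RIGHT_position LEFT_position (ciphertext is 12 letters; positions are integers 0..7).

Char 1 ('B'): step: R->0, L->6 (L advanced); B->plug->B->R->H->L->E->refl->F->L'->A->R'->G->plug->G
Char 2 ('C'): step: R->1, L=6; C->plug->C->R->F->L->G->refl->B->L'->E->R'->B->plug->B
Char 3 ('E'): step: R->2, L=6; E->plug->E->R->G->L->H->refl->A->L'->C->R'->G->plug->G
Char 4 ('A'): step: R->3, L=6; A->plug->A->R->D->L->D->refl->C->L'->B->R'->F->plug->D
Char 5 ('G'): step: R->4, L=6; G->plug->G->R->B->L->C->refl->D->L'->D->R'->F->plug->D
Char 6 ('H'): step: R->5, L=6; H->plug->H->R->E->L->B->refl->G->L'->F->R'->C->plug->C
Char 7 ('C'): step: R->6, L=6; C->plug->C->R->G->L->H->refl->A->L'->C->R'->A->plug->A
Char 8 ('E'): step: R->7, L=6; E->plug->E->R->H->L->E->refl->F->L'->A->R'->C->plug->C
Char 9 ('E'): step: R->0, L->7 (L advanced); E->plug->E->R->B->L->H->refl->A->L'->D->R'->F->plug->D
Char 10 ('E'): step: R->1, L=7; E->plug->E->R->C->L->C->refl->D->L'->G->R'->A->plug->A
Char 11 ('C'): step: R->2, L=7; C->plug->C->R->H->L->E->refl->F->L'->E->R'->B->plug->B
Char 12 ('G'): step: R->3, L=7; G->plug->G->R->E->L->F->refl->E->L'->H->R'->E->plug->E
Final: ciphertext=GBGDDCACDABE, RIGHT=3, LEFT=7

Answer: GBGDDCACDABE 3 7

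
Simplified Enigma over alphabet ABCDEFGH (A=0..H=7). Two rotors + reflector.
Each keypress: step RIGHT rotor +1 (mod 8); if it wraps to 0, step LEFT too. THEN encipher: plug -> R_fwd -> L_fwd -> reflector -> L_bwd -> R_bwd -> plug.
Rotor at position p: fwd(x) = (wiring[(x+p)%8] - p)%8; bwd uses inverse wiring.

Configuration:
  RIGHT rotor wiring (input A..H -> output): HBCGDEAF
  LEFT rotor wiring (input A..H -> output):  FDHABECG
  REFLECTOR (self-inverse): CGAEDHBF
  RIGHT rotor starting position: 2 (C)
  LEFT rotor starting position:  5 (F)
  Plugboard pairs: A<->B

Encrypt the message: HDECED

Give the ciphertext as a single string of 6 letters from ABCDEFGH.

Char 1 ('H'): step: R->3, L=5; H->plug->H->R->H->L->E->refl->D->L'->G->R'->G->plug->G
Char 2 ('D'): step: R->4, L=5; D->plug->D->R->B->L->F->refl->H->L'->A->R'->B->plug->A
Char 3 ('E'): step: R->5, L=5; E->plug->E->R->E->L->G->refl->B->L'->C->R'->D->plug->D
Char 4 ('C'): step: R->6, L=5; C->plug->C->R->B->L->F->refl->H->L'->A->R'->F->plug->F
Char 5 ('E'): step: R->7, L=5; E->plug->E->R->H->L->E->refl->D->L'->G->R'->A->plug->B
Char 6 ('D'): step: R->0, L->6 (L advanced); D->plug->D->R->G->L->D->refl->E->L'->A->R'->G->plug->G

Answer: GADFBG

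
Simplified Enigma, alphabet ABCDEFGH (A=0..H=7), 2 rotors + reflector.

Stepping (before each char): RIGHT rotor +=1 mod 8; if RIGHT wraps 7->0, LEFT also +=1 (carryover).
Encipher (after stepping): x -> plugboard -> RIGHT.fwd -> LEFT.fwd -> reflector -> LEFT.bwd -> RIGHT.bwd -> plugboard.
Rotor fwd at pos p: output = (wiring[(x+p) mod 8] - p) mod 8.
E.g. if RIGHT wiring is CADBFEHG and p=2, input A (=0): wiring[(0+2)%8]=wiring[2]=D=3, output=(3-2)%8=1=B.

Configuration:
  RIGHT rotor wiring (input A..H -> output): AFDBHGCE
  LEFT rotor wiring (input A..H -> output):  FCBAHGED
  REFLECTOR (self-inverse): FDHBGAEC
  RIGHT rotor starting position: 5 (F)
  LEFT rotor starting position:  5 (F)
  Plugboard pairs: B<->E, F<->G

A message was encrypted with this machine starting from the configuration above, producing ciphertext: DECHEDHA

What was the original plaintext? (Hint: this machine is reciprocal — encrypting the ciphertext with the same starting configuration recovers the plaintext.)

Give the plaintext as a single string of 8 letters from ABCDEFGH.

Char 1 ('D'): step: R->6, L=5; D->plug->D->R->H->L->C->refl->H->L'->B->R'->G->plug->F
Char 2 ('E'): step: R->7, L=5; E->plug->B->R->B->L->H->refl->C->L'->H->R'->G->plug->F
Char 3 ('C'): step: R->0, L->6 (L advanced); C->plug->C->R->D->L->E->refl->G->L'->A->R'->A->plug->A
Char 4 ('H'): step: R->1, L=6; H->plug->H->R->H->L->A->refl->F->L'->B->R'->F->plug->G
Char 5 ('E'): step: R->2, L=6; E->plug->B->R->H->L->A->refl->F->L'->B->R'->A->plug->A
Char 6 ('D'): step: R->3, L=6; D->plug->D->R->H->L->A->refl->F->L'->B->R'->E->plug->B
Char 7 ('H'): step: R->4, L=6; H->plug->H->R->F->L->C->refl->H->L'->C->R'->B->plug->E
Char 8 ('A'): step: R->5, L=6; A->plug->A->R->B->L->F->refl->A->L'->H->R'->C->plug->C

Answer: FFAGABEC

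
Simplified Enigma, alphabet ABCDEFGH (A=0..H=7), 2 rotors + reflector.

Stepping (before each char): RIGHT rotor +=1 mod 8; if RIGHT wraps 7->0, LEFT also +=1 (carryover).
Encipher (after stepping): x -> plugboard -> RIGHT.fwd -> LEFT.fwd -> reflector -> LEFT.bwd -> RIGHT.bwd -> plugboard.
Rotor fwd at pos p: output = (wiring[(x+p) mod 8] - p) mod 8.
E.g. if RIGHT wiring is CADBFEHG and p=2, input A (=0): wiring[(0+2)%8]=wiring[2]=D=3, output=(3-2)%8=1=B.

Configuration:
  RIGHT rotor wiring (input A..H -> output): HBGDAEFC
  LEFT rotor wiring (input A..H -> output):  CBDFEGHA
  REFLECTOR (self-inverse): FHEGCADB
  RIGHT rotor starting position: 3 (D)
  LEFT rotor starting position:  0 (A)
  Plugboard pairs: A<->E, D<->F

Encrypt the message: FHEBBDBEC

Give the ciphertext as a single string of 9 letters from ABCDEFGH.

Char 1 ('F'): step: R->4, L=0; F->plug->D->R->G->L->H->refl->B->L'->B->R'->C->plug->C
Char 2 ('H'): step: R->5, L=0; H->plug->H->R->D->L->F->refl->A->L'->H->R'->A->plug->E
Char 3 ('E'): step: R->6, L=0; E->plug->A->R->H->L->A->refl->F->L'->D->R'->D->plug->F
Char 4 ('B'): step: R->7, L=0; B->plug->B->R->A->L->C->refl->E->L'->E->R'->E->plug->A
Char 5 ('B'): step: R->0, L->1 (L advanced); B->plug->B->R->B->L->C->refl->E->L'->C->R'->H->plug->H
Char 6 ('D'): step: R->1, L=1; D->plug->F->R->E->L->F->refl->A->L'->A->R'->A->plug->E
Char 7 ('B'): step: R->2, L=1; B->plug->B->R->B->L->C->refl->E->L'->C->R'->D->plug->F
Char 8 ('E'): step: R->3, L=1; E->plug->A->R->A->L->A->refl->F->L'->E->R'->F->plug->D
Char 9 ('C'): step: R->4, L=1; C->plug->C->R->B->L->C->refl->E->L'->C->R'->G->plug->G

Answer: CEFAHEFDG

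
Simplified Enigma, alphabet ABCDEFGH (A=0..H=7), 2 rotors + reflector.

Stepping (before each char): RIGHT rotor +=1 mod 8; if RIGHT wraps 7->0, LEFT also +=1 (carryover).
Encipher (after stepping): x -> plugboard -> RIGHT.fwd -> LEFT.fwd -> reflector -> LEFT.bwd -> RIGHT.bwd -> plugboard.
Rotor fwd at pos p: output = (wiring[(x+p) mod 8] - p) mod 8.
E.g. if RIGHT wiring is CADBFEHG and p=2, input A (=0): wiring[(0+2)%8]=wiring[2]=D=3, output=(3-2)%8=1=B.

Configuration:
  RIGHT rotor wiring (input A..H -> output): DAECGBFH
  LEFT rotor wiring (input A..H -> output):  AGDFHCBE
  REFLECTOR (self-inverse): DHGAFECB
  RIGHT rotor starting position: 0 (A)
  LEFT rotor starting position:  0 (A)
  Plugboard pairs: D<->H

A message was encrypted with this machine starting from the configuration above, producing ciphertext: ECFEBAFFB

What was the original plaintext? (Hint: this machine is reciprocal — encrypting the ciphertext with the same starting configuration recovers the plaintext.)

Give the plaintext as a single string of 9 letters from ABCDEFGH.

Answer: DDHHCDEAC

Derivation:
Char 1 ('E'): step: R->1, L=0; E->plug->E->R->A->L->A->refl->D->L'->C->R'->H->plug->D
Char 2 ('C'): step: R->2, L=0; C->plug->C->R->E->L->H->refl->B->L'->G->R'->H->plug->D
Char 3 ('F'): step: R->3, L=0; F->plug->F->R->A->L->A->refl->D->L'->C->R'->D->plug->H
Char 4 ('E'): step: R->4, L=0; E->plug->E->R->H->L->E->refl->F->L'->D->R'->D->plug->H
Char 5 ('B'): step: R->5, L=0; B->plug->B->R->A->L->A->refl->D->L'->C->R'->C->plug->C
Char 6 ('A'): step: R->6, L=0; A->plug->A->R->H->L->E->refl->F->L'->D->R'->H->plug->D
Char 7 ('F'): step: R->7, L=0; F->plug->F->R->H->L->E->refl->F->L'->D->R'->E->plug->E
Char 8 ('F'): step: R->0, L->1 (L advanced); F->plug->F->R->B->L->C->refl->G->L'->D->R'->A->plug->A
Char 9 ('B'): step: R->1, L=1; B->plug->B->R->D->L->G->refl->C->L'->B->R'->C->plug->C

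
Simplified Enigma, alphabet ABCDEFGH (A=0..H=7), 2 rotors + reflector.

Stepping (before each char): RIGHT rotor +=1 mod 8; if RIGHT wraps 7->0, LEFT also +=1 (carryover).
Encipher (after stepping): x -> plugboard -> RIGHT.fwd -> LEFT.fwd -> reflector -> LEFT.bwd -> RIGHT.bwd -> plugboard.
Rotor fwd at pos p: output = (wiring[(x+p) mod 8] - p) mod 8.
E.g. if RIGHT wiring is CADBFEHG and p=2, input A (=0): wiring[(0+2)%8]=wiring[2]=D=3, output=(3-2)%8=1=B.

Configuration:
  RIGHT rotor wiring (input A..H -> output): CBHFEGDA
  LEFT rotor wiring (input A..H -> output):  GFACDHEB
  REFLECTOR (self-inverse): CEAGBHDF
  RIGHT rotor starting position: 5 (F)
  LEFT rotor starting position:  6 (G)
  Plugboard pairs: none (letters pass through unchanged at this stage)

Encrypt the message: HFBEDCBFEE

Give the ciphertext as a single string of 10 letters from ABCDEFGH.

Char 1 ('H'): step: R->6, L=6; H->plug->H->R->A->L->G->refl->D->L'->B->R'->E->plug->E
Char 2 ('F'): step: R->7, L=6; F->plug->F->R->F->L->E->refl->B->L'->H->R'->G->plug->G
Char 3 ('B'): step: R->0, L->7 (L advanced); B->plug->B->R->B->L->H->refl->F->L'->H->R'->C->plug->C
Char 4 ('E'): step: R->1, L=7; E->plug->E->R->F->L->E->refl->B->L'->D->R'->D->plug->D
Char 5 ('D'): step: R->2, L=7; D->plug->D->R->E->L->D->refl->G->L'->C->R'->C->plug->C
Char 6 ('C'): step: R->3, L=7; C->plug->C->R->D->L->B->refl->E->L'->F->R'->E->plug->E
Char 7 ('B'): step: R->4, L=7; B->plug->B->R->C->L->G->refl->D->L'->E->R'->D->plug->D
Char 8 ('F'): step: R->5, L=7; F->plug->F->R->C->L->G->refl->D->L'->E->R'->E->plug->E
Char 9 ('E'): step: R->6, L=7; E->plug->E->R->B->L->H->refl->F->L'->H->R'->F->plug->F
Char 10 ('E'): step: R->7, L=7; E->plug->E->R->G->L->A->refl->C->L'->A->R'->D->plug->D

Answer: EGCDCEDEFD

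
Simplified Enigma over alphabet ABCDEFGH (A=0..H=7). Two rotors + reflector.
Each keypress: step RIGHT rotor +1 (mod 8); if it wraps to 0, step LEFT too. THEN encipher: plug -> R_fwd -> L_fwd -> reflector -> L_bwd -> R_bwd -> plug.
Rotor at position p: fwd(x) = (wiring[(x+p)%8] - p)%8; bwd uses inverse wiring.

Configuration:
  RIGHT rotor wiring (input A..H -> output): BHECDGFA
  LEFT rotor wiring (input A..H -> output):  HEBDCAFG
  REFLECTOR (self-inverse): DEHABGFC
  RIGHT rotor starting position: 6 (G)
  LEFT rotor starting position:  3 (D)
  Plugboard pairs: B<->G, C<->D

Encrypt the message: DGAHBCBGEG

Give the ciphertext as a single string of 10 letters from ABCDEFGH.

Answer: FEHCEECCBF

Derivation:
Char 1 ('D'): step: R->7, L=3; D->plug->C->R->A->L->A->refl->D->L'->E->R'->F->plug->F
Char 2 ('G'): step: R->0, L->4 (L advanced); G->plug->B->R->H->L->H->refl->C->L'->D->R'->E->plug->E
Char 3 ('A'): step: R->1, L=4; A->plug->A->R->G->L->F->refl->G->L'->A->R'->H->plug->H
Char 4 ('H'): step: R->2, L=4; H->plug->H->R->F->L->A->refl->D->L'->E->R'->D->plug->C
Char 5 ('B'): step: R->3, L=4; B->plug->G->R->E->L->D->refl->A->L'->F->R'->E->plug->E
Char 6 ('C'): step: R->4, L=4; C->plug->D->R->E->L->D->refl->A->L'->F->R'->E->plug->E
Char 7 ('B'): step: R->5, L=4; B->plug->G->R->F->L->A->refl->D->L'->E->R'->D->plug->C
Char 8 ('G'): step: R->6, L=4; G->plug->B->R->C->L->B->refl->E->L'->B->R'->D->plug->C
Char 9 ('E'): step: R->7, L=4; E->plug->E->R->D->L->C->refl->H->L'->H->R'->G->plug->B
Char 10 ('G'): step: R->0, L->5 (L advanced); G->plug->B->R->H->L->F->refl->G->L'->G->R'->F->plug->F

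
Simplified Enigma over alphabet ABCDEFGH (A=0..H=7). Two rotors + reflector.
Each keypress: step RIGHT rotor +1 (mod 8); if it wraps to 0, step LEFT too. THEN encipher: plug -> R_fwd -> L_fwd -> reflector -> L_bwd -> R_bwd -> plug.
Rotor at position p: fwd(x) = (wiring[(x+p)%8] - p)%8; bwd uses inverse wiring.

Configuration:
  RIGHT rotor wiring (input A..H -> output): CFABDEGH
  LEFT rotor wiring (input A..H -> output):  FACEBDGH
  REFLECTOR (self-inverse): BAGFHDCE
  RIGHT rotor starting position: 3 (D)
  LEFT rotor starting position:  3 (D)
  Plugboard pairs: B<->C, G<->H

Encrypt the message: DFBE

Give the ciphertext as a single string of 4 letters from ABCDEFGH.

Char 1 ('D'): step: R->4, L=3; D->plug->D->R->D->L->D->refl->F->L'->G->R'->E->plug->E
Char 2 ('F'): step: R->5, L=3; F->plug->F->R->D->L->D->refl->F->L'->G->R'->H->plug->G
Char 3 ('B'): step: R->6, L=3; B->plug->C->R->E->L->E->refl->H->L'->H->R'->D->plug->D
Char 4 ('E'): step: R->7, L=3; E->plug->E->R->C->L->A->refl->B->L'->A->R'->A->plug->A

Answer: EGDA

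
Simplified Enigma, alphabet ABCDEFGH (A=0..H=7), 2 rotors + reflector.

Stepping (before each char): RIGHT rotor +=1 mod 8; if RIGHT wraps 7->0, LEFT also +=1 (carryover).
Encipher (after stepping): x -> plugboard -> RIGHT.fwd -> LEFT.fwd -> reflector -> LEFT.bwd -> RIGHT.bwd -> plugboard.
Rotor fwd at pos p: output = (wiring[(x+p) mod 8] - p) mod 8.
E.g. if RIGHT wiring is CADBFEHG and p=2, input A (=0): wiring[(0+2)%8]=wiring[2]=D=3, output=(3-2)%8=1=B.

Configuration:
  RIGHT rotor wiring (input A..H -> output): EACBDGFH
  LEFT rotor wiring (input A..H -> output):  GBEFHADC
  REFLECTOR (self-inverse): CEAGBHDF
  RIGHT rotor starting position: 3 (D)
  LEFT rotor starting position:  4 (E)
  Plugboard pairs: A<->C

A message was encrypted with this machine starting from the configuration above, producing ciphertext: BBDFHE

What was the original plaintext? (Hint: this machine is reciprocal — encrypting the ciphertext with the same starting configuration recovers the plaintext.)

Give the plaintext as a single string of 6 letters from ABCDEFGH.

Char 1 ('B'): step: R->4, L=4; B->plug->B->R->C->L->H->refl->F->L'->F->R'->H->plug->H
Char 2 ('B'): step: R->5, L=4; B->plug->B->R->A->L->D->refl->G->L'->D->R'->E->plug->E
Char 3 ('D'): step: R->6, L=4; D->plug->D->R->C->L->H->refl->F->L'->F->R'->G->plug->G
Char 4 ('F'): step: R->7, L=4; F->plug->F->R->E->L->C->refl->A->L'->G->R'->H->plug->H
Char 5 ('H'): step: R->0, L->5 (L advanced); H->plug->H->R->H->L->C->refl->A->L'->G->R'->F->plug->F
Char 6 ('E'): step: R->1, L=5; E->plug->E->R->F->L->H->refl->F->L'->C->R'->D->plug->D

Answer: HEGHFD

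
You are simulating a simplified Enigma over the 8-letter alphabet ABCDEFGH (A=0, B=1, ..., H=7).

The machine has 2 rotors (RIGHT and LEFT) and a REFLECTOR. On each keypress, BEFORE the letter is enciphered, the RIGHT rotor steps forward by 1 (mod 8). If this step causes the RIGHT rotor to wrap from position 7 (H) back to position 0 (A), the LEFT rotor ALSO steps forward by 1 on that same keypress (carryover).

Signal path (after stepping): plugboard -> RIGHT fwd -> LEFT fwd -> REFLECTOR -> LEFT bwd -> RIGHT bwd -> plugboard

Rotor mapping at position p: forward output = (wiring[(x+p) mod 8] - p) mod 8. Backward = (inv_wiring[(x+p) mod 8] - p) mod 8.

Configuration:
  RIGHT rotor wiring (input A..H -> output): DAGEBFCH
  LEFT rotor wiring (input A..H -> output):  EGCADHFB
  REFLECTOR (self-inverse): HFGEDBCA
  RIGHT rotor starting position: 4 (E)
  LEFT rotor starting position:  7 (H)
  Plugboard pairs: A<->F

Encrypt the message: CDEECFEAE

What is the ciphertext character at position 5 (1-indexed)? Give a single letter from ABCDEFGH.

Char 1 ('C'): step: R->5, L=7; C->plug->C->R->C->L->H->refl->A->L'->G->R'->D->plug->D
Char 2 ('D'): step: R->6, L=7; D->plug->D->R->C->L->H->refl->A->L'->G->R'->F->plug->A
Char 3 ('E'): step: R->7, L=7; E->plug->E->R->F->L->E->refl->D->L'->D->R'->H->plug->H
Char 4 ('E'): step: R->0, L->0 (L advanced); E->plug->E->R->B->L->G->refl->C->L'->C->R'->G->plug->G
Char 5 ('C'): step: R->1, L=0; C->plug->C->R->D->L->A->refl->H->L'->F->R'->B->plug->B

B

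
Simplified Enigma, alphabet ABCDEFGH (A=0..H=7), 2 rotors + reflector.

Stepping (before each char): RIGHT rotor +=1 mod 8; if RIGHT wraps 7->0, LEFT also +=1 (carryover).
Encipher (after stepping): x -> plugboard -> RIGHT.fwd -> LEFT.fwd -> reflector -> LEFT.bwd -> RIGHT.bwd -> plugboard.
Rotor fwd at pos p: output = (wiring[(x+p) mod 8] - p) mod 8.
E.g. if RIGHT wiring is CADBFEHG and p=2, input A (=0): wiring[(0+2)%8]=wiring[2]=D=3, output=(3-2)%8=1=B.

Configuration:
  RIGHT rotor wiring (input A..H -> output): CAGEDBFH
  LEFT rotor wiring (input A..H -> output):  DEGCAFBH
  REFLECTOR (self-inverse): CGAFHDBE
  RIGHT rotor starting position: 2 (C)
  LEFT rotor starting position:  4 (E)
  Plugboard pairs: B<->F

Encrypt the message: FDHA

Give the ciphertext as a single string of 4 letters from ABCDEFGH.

Answer: EGDF

Derivation:
Char 1 ('F'): step: R->3, L=4; F->plug->B->R->A->L->E->refl->H->L'->E->R'->E->plug->E
Char 2 ('D'): step: R->4, L=4; D->plug->D->R->D->L->D->refl->F->L'->C->R'->G->plug->G
Char 3 ('H'): step: R->5, L=4; H->plug->H->R->G->L->C->refl->A->L'->F->R'->D->plug->D
Char 4 ('A'): step: R->6, L=4; A->plug->A->R->H->L->G->refl->B->L'->B->R'->B->plug->F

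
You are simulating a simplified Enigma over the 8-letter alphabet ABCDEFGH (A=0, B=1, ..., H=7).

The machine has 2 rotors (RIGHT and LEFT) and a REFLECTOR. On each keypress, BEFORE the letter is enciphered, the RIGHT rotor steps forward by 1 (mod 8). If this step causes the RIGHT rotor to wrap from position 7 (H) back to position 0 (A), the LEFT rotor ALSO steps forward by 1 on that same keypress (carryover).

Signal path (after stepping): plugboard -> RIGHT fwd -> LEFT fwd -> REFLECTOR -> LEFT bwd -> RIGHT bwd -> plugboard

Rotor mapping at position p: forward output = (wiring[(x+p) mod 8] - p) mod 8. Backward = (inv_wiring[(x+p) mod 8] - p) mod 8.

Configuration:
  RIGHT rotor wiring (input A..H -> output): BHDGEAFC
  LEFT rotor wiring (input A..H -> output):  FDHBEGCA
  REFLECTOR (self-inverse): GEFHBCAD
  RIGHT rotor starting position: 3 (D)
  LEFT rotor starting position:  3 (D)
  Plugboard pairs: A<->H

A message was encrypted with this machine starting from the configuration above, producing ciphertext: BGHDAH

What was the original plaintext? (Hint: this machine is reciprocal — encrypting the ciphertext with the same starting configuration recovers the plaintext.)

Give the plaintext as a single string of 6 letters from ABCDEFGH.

Char 1 ('B'): step: R->4, L=3; B->plug->B->R->E->L->F->refl->C->L'->F->R'->E->plug->E
Char 2 ('G'): step: R->5, L=3; G->plug->G->R->B->L->B->refl->E->L'->H->R'->H->plug->A
Char 3 ('H'): step: R->6, L=3; H->plug->A->R->H->L->E->refl->B->L'->B->R'->D->plug->D
Char 4 ('D'): step: R->7, L=3; D->plug->D->R->E->L->F->refl->C->L'->F->R'->F->plug->F
Char 5 ('A'): step: R->0, L->4 (L advanced); A->plug->H->R->C->L->G->refl->A->L'->A->R'->F->plug->F
Char 6 ('H'): step: R->1, L=4; H->plug->A->R->G->L->D->refl->H->L'->F->R'->C->plug->C

Answer: EADFFC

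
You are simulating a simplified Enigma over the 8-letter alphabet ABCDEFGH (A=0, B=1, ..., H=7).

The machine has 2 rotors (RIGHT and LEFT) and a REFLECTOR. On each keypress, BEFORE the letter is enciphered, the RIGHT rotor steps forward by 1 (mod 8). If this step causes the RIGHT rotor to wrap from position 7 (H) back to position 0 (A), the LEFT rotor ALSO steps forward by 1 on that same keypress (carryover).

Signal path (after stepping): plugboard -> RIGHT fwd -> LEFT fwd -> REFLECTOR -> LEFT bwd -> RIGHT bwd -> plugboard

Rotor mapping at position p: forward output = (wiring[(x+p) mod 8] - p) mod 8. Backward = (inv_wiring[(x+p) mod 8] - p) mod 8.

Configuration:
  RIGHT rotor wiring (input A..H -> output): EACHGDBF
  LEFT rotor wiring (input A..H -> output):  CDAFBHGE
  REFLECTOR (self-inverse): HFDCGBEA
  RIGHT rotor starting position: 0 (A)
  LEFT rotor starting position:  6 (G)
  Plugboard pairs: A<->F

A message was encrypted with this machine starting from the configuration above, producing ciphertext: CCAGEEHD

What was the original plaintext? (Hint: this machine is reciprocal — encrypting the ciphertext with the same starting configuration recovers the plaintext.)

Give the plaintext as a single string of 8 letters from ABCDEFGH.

Answer: GHEADCCE

Derivation:
Char 1 ('C'): step: R->1, L=6; C->plug->C->R->G->L->D->refl->C->L'->E->R'->G->plug->G
Char 2 ('C'): step: R->2, L=6; C->plug->C->R->E->L->C->refl->D->L'->G->R'->H->plug->H
Char 3 ('A'): step: R->3, L=6; A->plug->F->R->B->L->G->refl->E->L'->C->R'->E->plug->E
Char 4 ('G'): step: R->4, L=6; G->plug->G->R->G->L->D->refl->C->L'->E->R'->F->plug->A
Char 5 ('E'): step: R->5, L=6; E->plug->E->R->D->L->F->refl->B->L'->H->R'->D->plug->D
Char 6 ('E'): step: R->6, L=6; E->plug->E->R->E->L->C->refl->D->L'->G->R'->C->plug->C
Char 7 ('H'): step: R->7, L=6; H->plug->H->R->C->L->E->refl->G->L'->B->R'->C->plug->C
Char 8 ('D'): step: R->0, L->7 (L advanced); D->plug->D->R->H->L->H->refl->A->L'->G->R'->E->plug->E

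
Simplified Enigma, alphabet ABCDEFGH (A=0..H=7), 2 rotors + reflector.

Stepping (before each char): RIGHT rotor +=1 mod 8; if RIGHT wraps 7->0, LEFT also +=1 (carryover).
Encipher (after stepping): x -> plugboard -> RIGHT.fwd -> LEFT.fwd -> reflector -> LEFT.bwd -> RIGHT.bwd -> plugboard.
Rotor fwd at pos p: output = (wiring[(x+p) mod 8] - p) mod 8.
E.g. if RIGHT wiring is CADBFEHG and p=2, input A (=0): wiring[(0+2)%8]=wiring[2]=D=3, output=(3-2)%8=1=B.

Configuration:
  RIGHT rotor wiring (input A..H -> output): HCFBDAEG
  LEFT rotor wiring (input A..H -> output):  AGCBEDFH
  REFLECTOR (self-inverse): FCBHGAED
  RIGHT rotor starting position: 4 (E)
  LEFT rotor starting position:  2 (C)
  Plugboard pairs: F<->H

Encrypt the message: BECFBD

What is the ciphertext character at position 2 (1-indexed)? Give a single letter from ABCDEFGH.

Char 1 ('B'): step: R->5, L=2; B->plug->B->R->H->L->E->refl->G->L'->G->R'->H->plug->F
Char 2 ('E'): step: R->6, L=2; E->plug->E->R->H->L->E->refl->G->L'->G->R'->A->plug->A

A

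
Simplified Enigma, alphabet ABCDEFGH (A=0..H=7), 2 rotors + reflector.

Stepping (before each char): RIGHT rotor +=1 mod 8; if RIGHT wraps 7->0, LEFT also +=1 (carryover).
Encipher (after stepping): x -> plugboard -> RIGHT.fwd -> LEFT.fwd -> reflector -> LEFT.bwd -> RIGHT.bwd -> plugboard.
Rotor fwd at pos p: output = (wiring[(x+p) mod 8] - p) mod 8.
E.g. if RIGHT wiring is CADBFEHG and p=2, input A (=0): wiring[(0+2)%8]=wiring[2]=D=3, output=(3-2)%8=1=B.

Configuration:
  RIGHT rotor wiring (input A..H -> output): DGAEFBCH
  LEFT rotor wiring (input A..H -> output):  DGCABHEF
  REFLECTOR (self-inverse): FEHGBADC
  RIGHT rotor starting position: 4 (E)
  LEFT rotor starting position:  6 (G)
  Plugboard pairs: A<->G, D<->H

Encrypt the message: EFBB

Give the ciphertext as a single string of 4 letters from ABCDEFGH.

Char 1 ('E'): step: R->5, L=6; E->plug->E->R->B->L->H->refl->C->L'->F->R'->B->plug->B
Char 2 ('F'): step: R->6, L=6; F->plug->F->R->G->L->D->refl->G->L'->A->R'->D->plug->H
Char 3 ('B'): step: R->7, L=6; B->plug->B->R->E->L->E->refl->B->L'->H->R'->C->plug->C
Char 4 ('B'): step: R->0, L->7 (L advanced); B->plug->B->R->G->L->A->refl->F->L'->H->R'->H->plug->D

Answer: BHCD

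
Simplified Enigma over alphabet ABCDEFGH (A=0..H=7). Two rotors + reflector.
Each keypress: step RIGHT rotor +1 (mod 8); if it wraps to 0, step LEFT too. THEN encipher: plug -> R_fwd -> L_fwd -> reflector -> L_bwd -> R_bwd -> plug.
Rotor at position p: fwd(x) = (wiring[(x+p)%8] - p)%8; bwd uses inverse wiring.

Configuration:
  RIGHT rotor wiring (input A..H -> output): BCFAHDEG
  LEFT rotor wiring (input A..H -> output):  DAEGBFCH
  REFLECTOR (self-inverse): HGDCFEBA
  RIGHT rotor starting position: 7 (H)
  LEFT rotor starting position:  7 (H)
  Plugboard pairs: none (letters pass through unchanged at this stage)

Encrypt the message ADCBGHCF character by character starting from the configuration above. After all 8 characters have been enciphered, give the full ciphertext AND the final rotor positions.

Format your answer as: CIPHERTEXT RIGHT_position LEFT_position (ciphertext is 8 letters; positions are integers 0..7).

Char 1 ('A'): step: R->0, L->0 (L advanced); A->plug->A->R->B->L->A->refl->H->L'->H->R'->E->plug->E
Char 2 ('D'): step: R->1, L=0; D->plug->D->R->G->L->C->refl->D->L'->A->R'->H->plug->H
Char 3 ('C'): step: R->2, L=0; C->plug->C->R->F->L->F->refl->E->L'->C->R'->E->plug->E
Char 4 ('B'): step: R->3, L=0; B->plug->B->R->E->L->B->refl->G->L'->D->R'->E->plug->E
Char 5 ('G'): step: R->4, L=0; G->plug->G->R->B->L->A->refl->H->L'->H->R'->B->plug->B
Char 6 ('H'): step: R->5, L=0; H->plug->H->R->C->L->E->refl->F->L'->F->R'->E->plug->E
Char 7 ('C'): step: R->6, L=0; C->plug->C->R->D->L->G->refl->B->L'->E->R'->D->plug->D
Char 8 ('F'): step: R->7, L=0; F->plug->F->R->A->L->D->refl->C->L'->G->R'->D->plug->D
Final: ciphertext=EHEEBEDD, RIGHT=7, LEFT=0

Answer: EHEEBEDD 7 0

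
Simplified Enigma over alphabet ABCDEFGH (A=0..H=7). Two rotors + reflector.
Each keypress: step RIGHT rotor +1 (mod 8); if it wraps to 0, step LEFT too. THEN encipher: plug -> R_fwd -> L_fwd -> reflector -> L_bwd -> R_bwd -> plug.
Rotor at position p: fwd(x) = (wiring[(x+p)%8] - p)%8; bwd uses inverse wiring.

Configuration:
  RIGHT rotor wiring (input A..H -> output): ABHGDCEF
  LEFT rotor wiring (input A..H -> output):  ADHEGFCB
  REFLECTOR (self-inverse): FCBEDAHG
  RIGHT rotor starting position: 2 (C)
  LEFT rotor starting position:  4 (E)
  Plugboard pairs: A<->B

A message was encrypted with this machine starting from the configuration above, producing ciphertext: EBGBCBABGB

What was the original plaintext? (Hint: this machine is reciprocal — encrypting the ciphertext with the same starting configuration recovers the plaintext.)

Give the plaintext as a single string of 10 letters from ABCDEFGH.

Char 1 ('E'): step: R->3, L=4; E->plug->E->R->C->L->G->refl->H->L'->F->R'->F->plug->F
Char 2 ('B'): step: R->4, L=4; B->plug->A->R->H->L->A->refl->F->L'->D->R'->G->plug->G
Char 3 ('G'): step: R->5, L=4; G->plug->G->R->B->L->B->refl->C->L'->A->R'->C->plug->C
Char 4 ('B'): step: R->6, L=4; B->plug->A->R->G->L->D->refl->E->L'->E->R'->H->plug->H
Char 5 ('C'): step: R->7, L=4; C->plug->C->R->C->L->G->refl->H->L'->F->R'->H->plug->H
Char 6 ('B'): step: R->0, L->5 (L advanced); B->plug->A->R->A->L->A->refl->F->L'->B->R'->B->plug->A
Char 7 ('A'): step: R->1, L=5; A->plug->B->R->G->L->H->refl->G->L'->E->R'->G->plug->G
Char 8 ('B'): step: R->2, L=5; B->plug->A->R->F->L->C->refl->B->L'->H->R'->H->plug->H
Char 9 ('G'): step: R->3, L=5; G->plug->G->R->G->L->H->refl->G->L'->E->R'->H->plug->H
Char 10 ('B'): step: R->4, L=5; B->plug->A->R->H->L->B->refl->C->L'->F->R'->F->plug->F

Answer: FGCHHAGHHF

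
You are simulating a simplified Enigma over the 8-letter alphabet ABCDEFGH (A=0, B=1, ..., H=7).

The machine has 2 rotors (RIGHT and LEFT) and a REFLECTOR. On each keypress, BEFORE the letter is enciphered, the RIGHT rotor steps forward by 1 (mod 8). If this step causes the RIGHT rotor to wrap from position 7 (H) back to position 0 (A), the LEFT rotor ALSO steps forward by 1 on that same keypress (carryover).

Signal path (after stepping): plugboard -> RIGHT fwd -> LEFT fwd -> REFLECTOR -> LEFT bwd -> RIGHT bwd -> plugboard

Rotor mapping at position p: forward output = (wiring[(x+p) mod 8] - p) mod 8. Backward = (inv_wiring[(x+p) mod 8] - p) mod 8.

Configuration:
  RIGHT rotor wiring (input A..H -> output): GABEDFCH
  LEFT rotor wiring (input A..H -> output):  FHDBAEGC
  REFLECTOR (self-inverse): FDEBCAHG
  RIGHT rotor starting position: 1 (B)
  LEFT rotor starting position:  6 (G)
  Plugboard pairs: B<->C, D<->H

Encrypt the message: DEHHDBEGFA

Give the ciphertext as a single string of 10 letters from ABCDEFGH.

Char 1 ('D'): step: R->2, L=6; D->plug->H->R->G->L->C->refl->E->L'->B->R'->C->plug->B
Char 2 ('E'): step: R->3, L=6; E->plug->E->R->E->L->F->refl->A->L'->A->R'->B->plug->C
Char 3 ('H'): step: R->4, L=6; H->plug->D->R->D->L->B->refl->D->L'->F->R'->G->plug->G
Char 4 ('H'): step: R->5, L=6; H->plug->D->R->B->L->E->refl->C->L'->G->R'->H->plug->D
Char 5 ('D'): step: R->6, L=6; D->plug->H->R->H->L->G->refl->H->L'->C->R'->D->plug->H
Char 6 ('B'): step: R->7, L=6; B->plug->C->R->B->L->E->refl->C->L'->G->R'->G->plug->G
Char 7 ('E'): step: R->0, L->7 (L advanced); E->plug->E->R->D->L->E->refl->C->L'->E->R'->D->plug->H
Char 8 ('G'): step: R->1, L=7; G->plug->G->R->G->L->F->refl->A->L'->C->R'->D->plug->H
Char 9 ('F'): step: R->2, L=7; F->plug->F->R->F->L->B->refl->D->L'->A->R'->E->plug->E
Char 10 ('A'): step: R->3, L=7; A->plug->A->R->B->L->G->refl->H->L'->H->R'->D->plug->H

Answer: BCGDHGHHEH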